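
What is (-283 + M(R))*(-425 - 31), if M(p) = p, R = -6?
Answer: 131784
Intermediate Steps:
(-283 + M(R))*(-425 - 31) = (-283 - 6)*(-425 - 31) = -289*(-456) = 131784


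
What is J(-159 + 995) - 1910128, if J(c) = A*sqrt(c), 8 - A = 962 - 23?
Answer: -1910128 - 1862*sqrt(209) ≈ -1.9370e+6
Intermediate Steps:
A = -931 (A = 8 - (962 - 23) = 8 - 1*939 = 8 - 939 = -931)
J(c) = -931*sqrt(c)
J(-159 + 995) - 1910128 = -931*sqrt(-159 + 995) - 1910128 = -1862*sqrt(209) - 1910128 = -1910128 - 1862*sqrt(209)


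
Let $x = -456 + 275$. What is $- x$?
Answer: $181$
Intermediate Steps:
$x = -181$
$- x = \left(-1\right) \left(-181\right) = 181$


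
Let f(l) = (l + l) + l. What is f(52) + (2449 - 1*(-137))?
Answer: 2742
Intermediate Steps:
f(l) = 3*l (f(l) = 2*l + l = 3*l)
f(52) + (2449 - 1*(-137)) = 3*52 + (2449 - 1*(-137)) = 156 + (2449 + 137) = 156 + 2586 = 2742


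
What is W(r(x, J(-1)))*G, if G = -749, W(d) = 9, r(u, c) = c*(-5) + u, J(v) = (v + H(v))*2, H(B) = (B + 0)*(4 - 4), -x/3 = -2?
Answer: -6741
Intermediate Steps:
x = 6 (x = -3*(-2) = 6)
H(B) = 0 (H(B) = B*0 = 0)
J(v) = 2*v (J(v) = (v + 0)*2 = v*2 = 2*v)
r(u, c) = u - 5*c (r(u, c) = -5*c + u = u - 5*c)
W(r(x, J(-1)))*G = 9*(-749) = -6741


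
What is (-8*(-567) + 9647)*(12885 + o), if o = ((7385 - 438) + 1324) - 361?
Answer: 294935485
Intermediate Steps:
o = 7910 (o = (6947 + 1324) - 361 = 8271 - 361 = 7910)
(-8*(-567) + 9647)*(12885 + o) = (-8*(-567) + 9647)*(12885 + 7910) = (4536 + 9647)*20795 = 14183*20795 = 294935485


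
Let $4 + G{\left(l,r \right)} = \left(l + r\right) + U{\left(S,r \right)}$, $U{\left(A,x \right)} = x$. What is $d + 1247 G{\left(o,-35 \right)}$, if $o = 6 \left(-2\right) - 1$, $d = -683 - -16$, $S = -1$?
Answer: $-109156$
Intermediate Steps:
$d = -667$ ($d = -683 + 16 = -667$)
$o = -13$ ($o = -12 - 1 = -13$)
$G{\left(l,r \right)} = -4 + l + 2 r$ ($G{\left(l,r \right)} = -4 + \left(\left(l + r\right) + r\right) = -4 + \left(l + 2 r\right) = -4 + l + 2 r$)
$d + 1247 G{\left(o,-35 \right)} = -667 + 1247 \left(-4 - 13 + 2 \left(-35\right)\right) = -667 + 1247 \left(-4 - 13 - 70\right) = -667 + 1247 \left(-87\right) = -667 - 108489 = -109156$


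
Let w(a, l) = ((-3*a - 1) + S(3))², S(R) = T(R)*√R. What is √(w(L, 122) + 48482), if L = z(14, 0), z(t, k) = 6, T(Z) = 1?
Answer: √(48846 - 38*√3) ≈ 220.86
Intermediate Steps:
S(R) = √R (S(R) = 1*√R = √R)
L = 6
w(a, l) = (-1 + √3 - 3*a)² (w(a, l) = ((-3*a - 1) + √3)² = ((-1 - 3*a) + √3)² = (-1 + √3 - 3*a)²)
√(w(L, 122) + 48482) = √((1 - √3 + 3*6)² + 48482) = √((1 - √3 + 18)² + 48482) = √((19 - √3)² + 48482) = √(48482 + (19 - √3)²)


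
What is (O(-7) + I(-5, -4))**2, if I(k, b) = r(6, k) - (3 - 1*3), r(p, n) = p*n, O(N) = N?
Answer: 1369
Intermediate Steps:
r(p, n) = n*p
I(k, b) = 6*k (I(k, b) = k*6 - (3 - 1*3) = 6*k - (3 - 3) = 6*k - 1*0 = 6*k + 0 = 6*k)
(O(-7) + I(-5, -4))**2 = (-7 + 6*(-5))**2 = (-7 - 30)**2 = (-37)**2 = 1369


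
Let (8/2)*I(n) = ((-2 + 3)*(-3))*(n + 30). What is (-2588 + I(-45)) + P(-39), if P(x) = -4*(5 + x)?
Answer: -9763/4 ≈ -2440.8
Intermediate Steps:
I(n) = -45/2 - 3*n/4 (I(n) = (((-2 + 3)*(-3))*(n + 30))/4 = ((1*(-3))*(30 + n))/4 = (-3*(30 + n))/4 = (-90 - 3*n)/4 = -45/2 - 3*n/4)
P(x) = -20 - 4*x
(-2588 + I(-45)) + P(-39) = (-2588 + (-45/2 - 3/4*(-45))) + (-20 - 4*(-39)) = (-2588 + (-45/2 + 135/4)) + (-20 + 156) = (-2588 + 45/4) + 136 = -10307/4 + 136 = -9763/4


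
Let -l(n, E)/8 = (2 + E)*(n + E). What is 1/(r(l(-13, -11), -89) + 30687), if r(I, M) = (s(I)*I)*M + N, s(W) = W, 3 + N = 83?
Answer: -1/265721809 ≈ -3.7633e-9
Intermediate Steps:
N = 80 (N = -3 + 83 = 80)
l(n, E) = -8*(2 + E)*(E + n) (l(n, E) = -8*(2 + E)*(n + E) = -8*(2 + E)*(E + n))
r(I, M) = 80 + M*I² (r(I, M) = (I*I)*M + 80 = I²*M + 80 = M*I² + 80 = 80 + M*I²)
1/(r(l(-13, -11), -89) + 30687) = 1/((80 - 89*(-16*(-11) - 16*(-13) - 8*(-11)² - 8*(-11)*(-13))²) + 30687) = 1/((80 - 89*(176 + 208 - 8*121 - 1144)²) + 30687) = 1/((80 - 89*(176 + 208 - 968 - 1144)²) + 30687) = 1/((80 - 89*(-1728)²) + 30687) = 1/((80 - 89*2985984) + 30687) = 1/((80 - 265752576) + 30687) = 1/(-265752496 + 30687) = 1/(-265721809) = -1/265721809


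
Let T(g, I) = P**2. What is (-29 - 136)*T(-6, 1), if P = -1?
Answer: -165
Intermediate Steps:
T(g, I) = 1 (T(g, I) = (-1)**2 = 1)
(-29 - 136)*T(-6, 1) = (-29 - 136)*1 = -165*1 = -165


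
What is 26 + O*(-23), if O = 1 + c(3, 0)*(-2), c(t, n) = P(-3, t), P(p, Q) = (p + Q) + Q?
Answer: 141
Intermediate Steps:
P(p, Q) = p + 2*Q (P(p, Q) = (Q + p) + Q = p + 2*Q)
c(t, n) = -3 + 2*t
O = -5 (O = 1 + (-3 + 2*3)*(-2) = 1 + (-3 + 6)*(-2) = 1 + 3*(-2) = 1 - 6 = -5)
26 + O*(-23) = 26 - 5*(-23) = 26 + 115 = 141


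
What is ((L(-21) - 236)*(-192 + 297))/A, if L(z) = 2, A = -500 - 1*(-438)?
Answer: 12285/31 ≈ 396.29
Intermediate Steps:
A = -62 (A = -500 + 438 = -62)
((L(-21) - 236)*(-192 + 297))/A = ((2 - 236)*(-192 + 297))/(-62) = -234*105*(-1/62) = -24570*(-1/62) = 12285/31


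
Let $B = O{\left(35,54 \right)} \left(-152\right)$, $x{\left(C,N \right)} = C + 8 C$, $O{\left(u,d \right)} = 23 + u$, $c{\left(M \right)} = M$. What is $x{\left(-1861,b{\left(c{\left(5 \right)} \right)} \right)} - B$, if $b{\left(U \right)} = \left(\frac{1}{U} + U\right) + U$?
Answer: $-7933$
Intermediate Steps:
$b{\left(U \right)} = \frac{1}{U} + 2 U$ ($b{\left(U \right)} = \left(U + \frac{1}{U}\right) + U = \frac{1}{U} + 2 U$)
$x{\left(C,N \right)} = 9 C$
$B = -8816$ ($B = \left(23 + 35\right) \left(-152\right) = 58 \left(-152\right) = -8816$)
$x{\left(-1861,b{\left(c{\left(5 \right)} \right)} \right)} - B = 9 \left(-1861\right) - -8816 = -16749 + 8816 = -7933$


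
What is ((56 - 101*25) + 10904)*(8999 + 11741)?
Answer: 174941900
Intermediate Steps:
((56 - 101*25) + 10904)*(8999 + 11741) = ((56 - 2525) + 10904)*20740 = (-2469 + 10904)*20740 = 8435*20740 = 174941900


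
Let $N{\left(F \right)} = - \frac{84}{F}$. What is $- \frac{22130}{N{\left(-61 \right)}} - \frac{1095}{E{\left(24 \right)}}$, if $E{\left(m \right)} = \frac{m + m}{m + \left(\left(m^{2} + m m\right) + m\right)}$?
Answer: $- \frac{1824715}{42} \approx -43446.0$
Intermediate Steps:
$E{\left(m \right)} = \frac{2 m}{2 m + 2 m^{2}}$ ($E{\left(m \right)} = \frac{2 m}{m + \left(\left(m^{2} + m^{2}\right) + m\right)} = \frac{2 m}{m + \left(2 m^{2} + m\right)} = \frac{2 m}{m + \left(m + 2 m^{2}\right)} = \frac{2 m}{2 m + 2 m^{2}}$)
$- \frac{22130}{N{\left(-61 \right)}} - \frac{1095}{E{\left(24 \right)}} = - \frac{22130}{\left(-84\right) \frac{1}{-61}} - \frac{1095}{\frac{1}{1 + 24}} = - \frac{22130}{\left(-84\right) \left(- \frac{1}{61}\right)} - \frac{1095}{\frac{1}{25}} = - \frac{22130}{\frac{84}{61}} - 1095 \frac{1}{\frac{1}{25}} = \left(-22130\right) \frac{61}{84} - 27375 = - \frac{674965}{42} - 27375 = - \frac{1824715}{42}$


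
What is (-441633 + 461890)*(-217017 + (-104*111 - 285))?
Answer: -4635733422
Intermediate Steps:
(-441633 + 461890)*(-217017 + (-104*111 - 285)) = 20257*(-217017 + (-11544 - 285)) = 20257*(-217017 - 11829) = 20257*(-228846) = -4635733422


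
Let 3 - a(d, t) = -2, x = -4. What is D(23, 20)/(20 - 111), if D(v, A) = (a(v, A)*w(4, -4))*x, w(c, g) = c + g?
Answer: 0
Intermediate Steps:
a(d, t) = 5 (a(d, t) = 3 - 1*(-2) = 3 + 2 = 5)
D(v, A) = 0 (D(v, A) = (5*(4 - 4))*(-4) = (5*0)*(-4) = 0*(-4) = 0)
D(23, 20)/(20 - 111) = 0/(20 - 111) = 0/(-91) = 0*(-1/91) = 0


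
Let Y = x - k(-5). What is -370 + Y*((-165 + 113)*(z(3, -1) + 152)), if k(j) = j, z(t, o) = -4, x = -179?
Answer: 1338734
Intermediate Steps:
Y = -174 (Y = -179 - 1*(-5) = -179 + 5 = -174)
-370 + Y*((-165 + 113)*(z(3, -1) + 152)) = -370 - 174*(-165 + 113)*(-4 + 152) = -370 - (-9048)*148 = -370 - 174*(-7696) = -370 + 1339104 = 1338734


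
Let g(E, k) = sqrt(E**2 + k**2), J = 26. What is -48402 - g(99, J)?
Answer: -48402 - sqrt(10477) ≈ -48504.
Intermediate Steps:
-48402 - g(99, J) = -48402 - sqrt(99**2 + 26**2) = -48402 - sqrt(9801 + 676) = -48402 - sqrt(10477)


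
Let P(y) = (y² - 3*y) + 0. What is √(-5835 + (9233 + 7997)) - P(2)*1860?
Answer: 3720 + √11395 ≈ 3826.7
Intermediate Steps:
P(y) = y² - 3*y
√(-5835 + (9233 + 7997)) - P(2)*1860 = √(-5835 + (9233 + 7997)) - 2*(-3 + 2)*1860 = √(-5835 + 17230) - 2*(-1)*1860 = √11395 - (-2)*1860 = √11395 - 1*(-3720) = √11395 + 3720 = 3720 + √11395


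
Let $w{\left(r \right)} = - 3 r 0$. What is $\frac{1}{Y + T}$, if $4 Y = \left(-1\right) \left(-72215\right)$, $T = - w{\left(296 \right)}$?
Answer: $\frac{4}{72215} \approx 5.539 \cdot 10^{-5}$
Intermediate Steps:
$w{\left(r \right)} = 0$
$T = 0$ ($T = \left(-1\right) 0 = 0$)
$Y = \frac{72215}{4}$ ($Y = \frac{\left(-1\right) \left(-72215\right)}{4} = \frac{1}{4} \cdot 72215 = \frac{72215}{4} \approx 18054.0$)
$\frac{1}{Y + T} = \frac{1}{\frac{72215}{4} + 0} = \frac{1}{\frac{72215}{4}} = \frac{4}{72215}$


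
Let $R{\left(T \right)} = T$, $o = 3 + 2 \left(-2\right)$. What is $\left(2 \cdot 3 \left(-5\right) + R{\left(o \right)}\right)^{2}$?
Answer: $961$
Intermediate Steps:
$o = -1$ ($o = 3 - 4 = -1$)
$\left(2 \cdot 3 \left(-5\right) + R{\left(o \right)}\right)^{2} = \left(2 \cdot 3 \left(-5\right) - 1\right)^{2} = \left(6 \left(-5\right) - 1\right)^{2} = \left(-30 - 1\right)^{2} = \left(-31\right)^{2} = 961$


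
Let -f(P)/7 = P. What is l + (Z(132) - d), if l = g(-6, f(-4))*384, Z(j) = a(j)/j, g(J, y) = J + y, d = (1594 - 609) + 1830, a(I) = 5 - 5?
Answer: 5633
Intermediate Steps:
a(I) = 0
f(P) = -7*P
d = 2815 (d = 985 + 1830 = 2815)
Z(j) = 0 (Z(j) = 0/j = 0)
l = 8448 (l = (-6 - 7*(-4))*384 = (-6 + 28)*384 = 22*384 = 8448)
l + (Z(132) - d) = 8448 + (0 - 1*2815) = 8448 + (0 - 2815) = 8448 - 2815 = 5633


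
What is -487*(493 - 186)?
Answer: -149509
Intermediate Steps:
-487*(493 - 186) = -487*307 = -149509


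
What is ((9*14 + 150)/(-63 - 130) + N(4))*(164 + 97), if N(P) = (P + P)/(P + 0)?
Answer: 28710/193 ≈ 148.76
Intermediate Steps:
N(P) = 2 (N(P) = (2*P)/P = 2)
((9*14 + 150)/(-63 - 130) + N(4))*(164 + 97) = ((9*14 + 150)/(-63 - 130) + 2)*(164 + 97) = ((126 + 150)/(-193) + 2)*261 = (276*(-1/193) + 2)*261 = (-276/193 + 2)*261 = (110/193)*261 = 28710/193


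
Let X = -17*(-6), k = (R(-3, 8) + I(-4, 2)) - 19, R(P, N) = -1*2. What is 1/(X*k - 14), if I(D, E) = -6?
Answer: -1/2768 ≈ -0.00036127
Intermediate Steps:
R(P, N) = -2
k = -27 (k = (-2 - 6) - 19 = -8 - 19 = -27)
X = 102
1/(X*k - 14) = 1/(102*(-27) - 14) = 1/(-2754 - 14) = 1/(-2768) = -1/2768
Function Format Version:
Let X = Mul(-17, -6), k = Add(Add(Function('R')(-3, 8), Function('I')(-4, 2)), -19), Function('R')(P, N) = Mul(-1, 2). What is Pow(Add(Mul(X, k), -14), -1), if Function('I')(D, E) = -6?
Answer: Rational(-1, 2768) ≈ -0.00036127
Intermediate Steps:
Function('R')(P, N) = -2
k = -27 (k = Add(Add(-2, -6), -19) = Add(-8, -19) = -27)
X = 102
Pow(Add(Mul(X, k), -14), -1) = Pow(Add(Mul(102, -27), -14), -1) = Pow(Add(-2754, -14), -1) = Pow(-2768, -1) = Rational(-1, 2768)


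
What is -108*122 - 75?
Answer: -13251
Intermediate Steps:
-108*122 - 75 = -13176 - 75 = -13251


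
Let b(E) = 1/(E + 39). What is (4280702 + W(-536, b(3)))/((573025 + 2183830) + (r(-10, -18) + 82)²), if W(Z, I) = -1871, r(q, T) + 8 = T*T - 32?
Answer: 4278831/2890811 ≈ 1.4801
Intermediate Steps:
r(q, T) = -40 + T² (r(q, T) = -8 + (T*T - 32) = -8 + (T² - 32) = -8 + (-32 + T²) = -40 + T²)
b(E) = 1/(39 + E)
(4280702 + W(-536, b(3)))/((573025 + 2183830) + (r(-10, -18) + 82)²) = (4280702 - 1871)/((573025 + 2183830) + ((-40 + (-18)²) + 82)²) = 4278831/(2756855 + ((-40 + 324) + 82)²) = 4278831/(2756855 + (284 + 82)²) = 4278831/(2756855 + 366²) = 4278831/(2756855 + 133956) = 4278831/2890811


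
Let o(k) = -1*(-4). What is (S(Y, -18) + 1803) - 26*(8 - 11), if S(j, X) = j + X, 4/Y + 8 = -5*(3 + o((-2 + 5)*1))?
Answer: 80105/43 ≈ 1862.9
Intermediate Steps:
o(k) = 4
Y = -4/43 (Y = 4/(-8 - 5*(3 + 4)) = 4/(-8 - 5*7) = 4/(-8 - 35) = 4/(-43) = 4*(-1/43) = -4/43 ≈ -0.093023)
S(j, X) = X + j
(S(Y, -18) + 1803) - 26*(8 - 11) = ((-18 - 4/43) + 1803) - 26*(8 - 11) = (-778/43 + 1803) - 26*(-3) = 76751/43 + 78 = 80105/43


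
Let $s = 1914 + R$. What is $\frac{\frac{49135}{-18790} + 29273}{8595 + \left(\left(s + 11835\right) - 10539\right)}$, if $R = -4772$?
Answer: $\frac{109998107}{26430014} \approx 4.1619$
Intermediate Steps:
$s = -2858$ ($s = 1914 - 4772 = -2858$)
$\frac{\frac{49135}{-18790} + 29273}{8595 + \left(\left(s + 11835\right) - 10539\right)} = \frac{\frac{49135}{-18790} + 29273}{8595 + \left(\left(-2858 + 11835\right) - 10539\right)} = \frac{49135 \left(- \frac{1}{18790}\right) + 29273}{8595 + \left(8977 - 10539\right)} = \frac{- \frac{9827}{3758} + 29273}{8595 - 1562} = \frac{109998107}{3758 \cdot 7033} = \frac{109998107}{3758} \cdot \frac{1}{7033} = \frac{109998107}{26430014}$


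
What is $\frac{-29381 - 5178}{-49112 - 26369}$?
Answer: $\frac{4937}{10783} \approx 0.45785$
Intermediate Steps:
$\frac{-29381 - 5178}{-49112 - 26369} = - \frac{34559}{-75481} = \left(-34559\right) \left(- \frac{1}{75481}\right) = \frac{4937}{10783}$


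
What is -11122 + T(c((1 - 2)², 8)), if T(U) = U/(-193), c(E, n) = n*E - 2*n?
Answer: -2146538/193 ≈ -11122.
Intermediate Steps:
c(E, n) = -2*n + E*n (c(E, n) = E*n - 2*n = -2*n + E*n)
T(U) = -U/193 (T(U) = U*(-1/193) = -U/193)
-11122 + T(c((1 - 2)², 8)) = -11122 - 8*(-2 + (1 - 2)²)/193 = -11122 - 8*(-2 + (-1)²)/193 = -11122 - 8*(-2 + 1)/193 = -11122 - 8*(-1)/193 = -11122 - 1/193*(-8) = -11122 + 8/193 = -2146538/193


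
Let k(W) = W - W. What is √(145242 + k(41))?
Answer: 3*√16138 ≈ 381.11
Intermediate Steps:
k(W) = 0
√(145242 + k(41)) = √(145242 + 0) = √145242 = 3*√16138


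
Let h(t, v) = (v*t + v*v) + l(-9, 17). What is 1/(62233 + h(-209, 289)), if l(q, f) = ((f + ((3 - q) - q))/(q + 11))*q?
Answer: 1/85182 ≈ 1.1740e-5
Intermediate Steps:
l(q, f) = q*(3 + f - 2*q)/(11 + q) (l(q, f) = ((f + (3 - 2*q))/(11 + q))*q = ((3 + f - 2*q)/(11 + q))*q = q*(3 + f - 2*q)/(11 + q))
h(t, v) = -171 + v² + t*v (h(t, v) = (v*t + v*v) - 9*(3 + 17 - 2*(-9))/(11 - 9) = (t*v + v²) - 9*(3 + 17 + 18)/2 = (v² + t*v) - 9*½*38 = (v² + t*v) - 171 = -171 + v² + t*v)
1/(62233 + h(-209, 289)) = 1/(62233 + (-171 + 289² - 209*289)) = 1/(62233 + (-171 + 83521 - 60401)) = 1/(62233 + 22949) = 1/85182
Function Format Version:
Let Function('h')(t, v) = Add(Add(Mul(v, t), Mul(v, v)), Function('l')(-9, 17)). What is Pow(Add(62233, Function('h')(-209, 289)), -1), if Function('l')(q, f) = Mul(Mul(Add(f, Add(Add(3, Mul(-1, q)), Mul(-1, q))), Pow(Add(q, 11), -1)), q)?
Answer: Rational(1, 85182) ≈ 1.1740e-5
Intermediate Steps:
Function('l')(q, f) = Mul(q, Pow(Add(11, q), -1), Add(3, f, Mul(-2, q))) (Function('l')(q, f) = Mul(Mul(Add(f, Add(3, Mul(-2, q))), Pow(Add(11, q), -1)), q) = Mul(Mul(Add(3, f, Mul(-2, q)), Pow(Add(11, q), -1)), q) = Mul(Mul(Pow(Add(11, q), -1), Add(3, f, Mul(-2, q))), q) = Mul(q, Pow(Add(11, q), -1), Add(3, f, Mul(-2, q))))
Function('h')(t, v) = Add(-171, Pow(v, 2), Mul(t, v)) (Function('h')(t, v) = Add(Add(Mul(v, t), Mul(v, v)), Mul(-9, Pow(Add(11, -9), -1), Add(3, 17, Mul(-2, -9)))) = Add(Add(Mul(t, v), Pow(v, 2)), Mul(-9, Pow(2, -1), Add(3, 17, 18))) = Add(Add(Pow(v, 2), Mul(t, v)), Mul(-9, Rational(1, 2), 38)) = Add(Add(Pow(v, 2), Mul(t, v)), -171) = Add(-171, Pow(v, 2), Mul(t, v)))
Pow(Add(62233, Function('h')(-209, 289)), -1) = Pow(Add(62233, Add(-171, Pow(289, 2), Mul(-209, 289))), -1) = Pow(Add(62233, Add(-171, 83521, -60401)), -1) = Pow(Add(62233, 22949), -1) = Pow(85182, -1) = Rational(1, 85182)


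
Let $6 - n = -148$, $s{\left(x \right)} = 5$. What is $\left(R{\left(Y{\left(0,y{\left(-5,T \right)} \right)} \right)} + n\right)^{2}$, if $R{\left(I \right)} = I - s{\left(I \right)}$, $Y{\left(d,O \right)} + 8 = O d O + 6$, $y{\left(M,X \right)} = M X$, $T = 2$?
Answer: $21609$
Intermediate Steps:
$Y{\left(d,O \right)} = -2 + d O^{2}$ ($Y{\left(d,O \right)} = -8 + \left(O d O + 6\right) = -8 + \left(d O^{2} + 6\right) = -8 + \left(6 + d O^{2}\right) = -2 + d O^{2}$)
$R{\left(I \right)} = -5 + I$ ($R{\left(I \right)} = I - 5 = -5 + I$)
$n = 154$ ($n = 6 - -148 = 6 + 148 = 154$)
$\left(R{\left(Y{\left(0,y{\left(-5,T \right)} \right)} \right)} + n\right)^{2} = \left(\left(-5 - \left(2 + 0 \left(\left(-5\right) 2\right)^{2}\right)\right) + 154\right)^{2} = \left(\left(-5 - \left(2 + 0 \left(-10\right)^{2}\right)\right) + 154\right)^{2} = \left(\left(-5 + \left(-2 + 0 \cdot 100\right)\right) + 154\right)^{2} = \left(\left(-5 + \left(-2 + 0\right)\right) + 154\right)^{2} = \left(\left(-5 - 2\right) + 154\right)^{2} = \left(-7 + 154\right)^{2} = 147^{2} = 21609$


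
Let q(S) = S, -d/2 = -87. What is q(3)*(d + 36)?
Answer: 630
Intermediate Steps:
d = 174 (d = -2*(-87) = 174)
q(3)*(d + 36) = 3*(174 + 36) = 3*210 = 630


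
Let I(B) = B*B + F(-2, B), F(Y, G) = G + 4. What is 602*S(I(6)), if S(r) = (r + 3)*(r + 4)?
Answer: 1474900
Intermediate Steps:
F(Y, G) = 4 + G
I(B) = 4 + B + B**2 (I(B) = B*B + (4 + B) = B**2 + (4 + B) = 4 + B + B**2)
S(r) = (3 + r)*(4 + r)
602*S(I(6)) = 602*(12 + (4 + 6 + 6**2)**2 + 7*(4 + 6 + 6**2)) = 602*(12 + (4 + 6 + 36)**2 + 7*(4 + 6 + 36)) = 602*(12 + 46**2 + 7*46) = 602*(12 + 2116 + 322) = 602*2450 = 1474900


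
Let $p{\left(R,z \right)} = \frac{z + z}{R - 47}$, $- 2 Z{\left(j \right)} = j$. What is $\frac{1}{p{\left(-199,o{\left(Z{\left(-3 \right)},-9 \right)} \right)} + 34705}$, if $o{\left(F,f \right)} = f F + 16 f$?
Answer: $\frac{82}{2845915} \approx 2.8813 \cdot 10^{-5}$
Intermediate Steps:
$Z{\left(j \right)} = - \frac{j}{2}$
$o{\left(F,f \right)} = 16 f + F f$ ($o{\left(F,f \right)} = F f + 16 f = 16 f + F f$)
$p{\left(R,z \right)} = \frac{2 z}{-47 + R}$
$\frac{1}{p{\left(-199,o{\left(Z{\left(-3 \right)},-9 \right)} \right)} + 34705} = \frac{1}{\frac{2 \left(- 9 \left(16 - - \frac{3}{2}\right)\right)}{-47 - 199} + 34705} = \frac{1}{\frac{2 \left(- 9 \left(16 + \frac{3}{2}\right)\right)}{-246} + 34705} = \frac{1}{2 \left(\left(-9\right) \frac{35}{2}\right) \left(- \frac{1}{246}\right) + 34705} = \frac{1}{2 \left(- \frac{315}{2}\right) \left(- \frac{1}{246}\right) + 34705} = \frac{1}{\frac{105}{82} + 34705} = \frac{1}{\frac{2845915}{82}} = \frac{82}{2845915}$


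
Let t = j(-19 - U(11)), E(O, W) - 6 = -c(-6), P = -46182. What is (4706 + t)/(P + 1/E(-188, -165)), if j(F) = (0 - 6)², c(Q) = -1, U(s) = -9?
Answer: -33194/323273 ≈ -0.10268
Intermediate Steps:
E(O, W) = 7 (E(O, W) = 6 - 1*(-1) = 6 + 1 = 7)
j(F) = 36 (j(F) = (-6)² = 36)
t = 36
(4706 + t)/(P + 1/E(-188, -165)) = (4706 + 36)/(-46182 + 1/7) = 4742/(-46182 + ⅐) = 4742/(-323273/7) = 4742*(-7/323273) = -33194/323273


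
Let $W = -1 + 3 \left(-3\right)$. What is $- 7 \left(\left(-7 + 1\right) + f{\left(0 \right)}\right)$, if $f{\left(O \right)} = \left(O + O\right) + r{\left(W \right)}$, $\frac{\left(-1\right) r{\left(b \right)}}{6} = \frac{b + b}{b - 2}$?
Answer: $112$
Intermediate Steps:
$W = -10$ ($W = -1 - 9 = -10$)
$r{\left(b \right)} = - \frac{12 b}{-2 + b}$ ($r{\left(b \right)} = - 6 \frac{b + b}{b - 2} = - 6 \frac{2 b}{-2 + b} = - \frac{12 b}{-2 + b}$)
$f{\left(O \right)} = -10 + 2 O$ ($f{\left(O \right)} = \left(O + O\right) - - \frac{120}{-2 - 10} = 2 O - - \frac{120}{-12} = 2 O - \left(-120\right) \left(- \frac{1}{12}\right) = 2 O - 10 = -10 + 2 O$)
$- 7 \left(\left(-7 + 1\right) + f{\left(0 \right)}\right) = - 7 \left(\left(-7 + 1\right) + \left(-10 + 2 \cdot 0\right)\right) = - 7 \left(-6 + \left(-10 + 0\right)\right) = - 7 \left(-6 - 10\right) = \left(-7\right) \left(-16\right) = 112$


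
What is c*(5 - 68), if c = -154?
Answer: 9702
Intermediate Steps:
c*(5 - 68) = -154*(5 - 68) = -154*(-63) = 9702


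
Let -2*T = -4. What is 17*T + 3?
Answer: 37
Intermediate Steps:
T = 2 (T = -½*(-4) = 2)
17*T + 3 = 17*2 + 3 = 34 + 3 = 37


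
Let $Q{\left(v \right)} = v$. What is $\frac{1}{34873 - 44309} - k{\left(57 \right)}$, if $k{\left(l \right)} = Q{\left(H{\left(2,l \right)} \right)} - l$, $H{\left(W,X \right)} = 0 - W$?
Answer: $\frac{556723}{9436} \approx 59.0$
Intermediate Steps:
$H{\left(W,X \right)} = - W$
$k{\left(l \right)} = -2 - l$ ($k{\left(l \right)} = \left(-1\right) 2 - l = -2 - l$)
$\frac{1}{34873 - 44309} - k{\left(57 \right)} = \frac{1}{34873 - 44309} - \left(-2 - 57\right) = \frac{1}{-9436} - \left(-2 - 57\right) = - \frac{1}{9436} - -59 = - \frac{1}{9436} + 59 = \frac{556723}{9436}$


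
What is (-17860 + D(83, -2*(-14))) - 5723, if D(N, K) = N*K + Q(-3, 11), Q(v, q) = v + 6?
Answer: -21256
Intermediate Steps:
Q(v, q) = 6 + v
D(N, K) = 3 + K*N (D(N, K) = N*K + (6 - 3) = K*N + 3 = 3 + K*N)
(-17860 + D(83, -2*(-14))) - 5723 = (-17860 + (3 - 2*(-14)*83)) - 5723 = (-17860 + (3 + 28*83)) - 5723 = (-17860 + (3 + 2324)) - 5723 = (-17860 + 2327) - 5723 = -15533 - 5723 = -21256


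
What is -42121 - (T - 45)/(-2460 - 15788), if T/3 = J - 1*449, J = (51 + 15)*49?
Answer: -384307849/9124 ≈ -42121.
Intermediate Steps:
J = 3234 (J = 66*49 = 3234)
T = 8355 (T = 3*(3234 - 1*449) = 3*(3234 - 449) = 3*2785 = 8355)
-42121 - (T - 45)/(-2460 - 15788) = -42121 - (8355 - 45)/(-2460 - 15788) = -42121 - 8310/(-18248) = -42121 - 8310*(-1)/18248 = -42121 - 1*(-4155/9124) = -42121 + 4155/9124 = -384307849/9124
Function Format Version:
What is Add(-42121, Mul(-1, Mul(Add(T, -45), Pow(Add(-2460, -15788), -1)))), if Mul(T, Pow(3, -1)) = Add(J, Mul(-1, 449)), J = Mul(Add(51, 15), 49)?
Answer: Rational(-384307849, 9124) ≈ -42121.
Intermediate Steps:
J = 3234 (J = Mul(66, 49) = 3234)
T = 8355 (T = Mul(3, Add(3234, Mul(-1, 449))) = Mul(3, Add(3234, -449)) = Mul(3, 2785) = 8355)
Add(-42121, Mul(-1, Mul(Add(T, -45), Pow(Add(-2460, -15788), -1)))) = Add(-42121, Mul(-1, Mul(Add(8355, -45), Pow(Add(-2460, -15788), -1)))) = Add(-42121, Mul(-1, Mul(8310, Pow(-18248, -1)))) = Add(-42121, Mul(-1, Mul(8310, Rational(-1, 18248)))) = Add(-42121, Mul(-1, Rational(-4155, 9124))) = Add(-42121, Rational(4155, 9124)) = Rational(-384307849, 9124)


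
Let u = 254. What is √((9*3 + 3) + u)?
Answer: 2*√71 ≈ 16.852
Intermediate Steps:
√((9*3 + 3) + u) = √((9*3 + 3) + 254) = √((27 + 3) + 254) = √(30 + 254) = √284 = 2*√71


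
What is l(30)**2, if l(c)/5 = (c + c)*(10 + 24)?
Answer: 104040000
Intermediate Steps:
l(c) = 340*c (l(c) = 5*((c + c)*(10 + 24)) = 5*((2*c)*34) = 5*(68*c) = 340*c)
l(30)**2 = (340*30)**2 = 10200**2 = 104040000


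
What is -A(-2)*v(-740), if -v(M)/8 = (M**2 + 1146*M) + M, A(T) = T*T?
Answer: -9637760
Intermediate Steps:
A(T) = T**2
v(M) = -9176*M - 8*M**2 (v(M) = -8*((M**2 + 1146*M) + M) = -8*(M**2 + 1147*M) = -9176*M - 8*M**2)
-A(-2)*v(-740) = -(-2)**2*(-8*(-740)*(1147 - 740)) = -4*(-8*(-740)*407) = -4*2409440 = -1*9637760 = -9637760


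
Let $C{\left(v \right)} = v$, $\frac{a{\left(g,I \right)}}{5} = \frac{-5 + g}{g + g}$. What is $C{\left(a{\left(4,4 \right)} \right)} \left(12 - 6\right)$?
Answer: $- \frac{15}{4} \approx -3.75$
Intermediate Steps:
$a{\left(g,I \right)} = \frac{5 \left(-5 + g\right)}{2 g}$ ($a{\left(g,I \right)} = 5 \frac{-5 + g}{g + g} = 5 \frac{-5 + g}{2 g} = \frac{5 \left(-5 + g\right)}{2 g}$)
$C{\left(a{\left(4,4 \right)} \right)} \left(12 - 6\right) = \frac{5 \left(-5 + 4\right)}{2 \cdot 4} \left(12 - 6\right) = \frac{5}{2} \cdot \frac{1}{4} \left(-1\right) \left(12 - 6\right) = \left(- \frac{5}{8}\right) 6 = - \frac{15}{4}$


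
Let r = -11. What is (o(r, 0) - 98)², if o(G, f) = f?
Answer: 9604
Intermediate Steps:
(o(r, 0) - 98)² = (0 - 98)² = (-98)² = 9604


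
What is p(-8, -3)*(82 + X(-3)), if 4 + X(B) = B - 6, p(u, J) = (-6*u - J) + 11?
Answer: 4278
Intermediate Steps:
p(u, J) = 11 - J - 6*u (p(u, J) = (-J - 6*u) + 11 = 11 - J - 6*u)
X(B) = -10 + B (X(B) = -4 + (B - 6) = -4 + (-6 + B) = -10 + B)
p(-8, -3)*(82 + X(-3)) = (11 - 1*(-3) - 6*(-8))*(82 + (-10 - 3)) = (11 + 3 + 48)*(82 - 13) = 62*69 = 4278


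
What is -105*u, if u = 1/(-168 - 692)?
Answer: 21/172 ≈ 0.12209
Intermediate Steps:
u = -1/860 (u = 1/(-860) = -1/860 ≈ -0.0011628)
-105*u = -105*(-1/860) = 21/172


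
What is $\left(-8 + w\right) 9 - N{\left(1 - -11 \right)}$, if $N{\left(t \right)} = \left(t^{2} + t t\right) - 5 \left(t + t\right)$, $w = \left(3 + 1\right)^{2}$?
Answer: $-96$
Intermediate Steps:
$w = 16$ ($w = 4^{2} = 16$)
$N{\left(t \right)} = - 10 t + 2 t^{2}$ ($N{\left(t \right)} = \left(t^{2} + t^{2}\right) - 5 \cdot 2 t = 2 t^{2} - 10 t = - 10 t + 2 t^{2}$)
$\left(-8 + w\right) 9 - N{\left(1 - -11 \right)} = \left(-8 + 16\right) 9 - 2 \left(1 - -11\right) \left(-5 + \left(1 - -11\right)\right) = 8 \cdot 9 - 2 \left(1 + 11\right) \left(-5 + \left(1 + 11\right)\right) = 72 - 2 \cdot 12 \left(-5 + 12\right) = 72 - 2 \cdot 12 \cdot 7 = 72 - 168 = -96$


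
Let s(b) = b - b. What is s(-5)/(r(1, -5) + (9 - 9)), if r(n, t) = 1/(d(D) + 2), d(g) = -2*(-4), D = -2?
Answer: 0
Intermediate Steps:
s(b) = 0
d(g) = 8
r(n, t) = 1/10 (r(n, t) = 1/(8 + 2) = 1/10)
s(-5)/(r(1, -5) + (9 - 9)) = 0/(1/10 + (9 - 9)) = 0/(1/10 + 0) = 0/(1/10) = 0*10 = 0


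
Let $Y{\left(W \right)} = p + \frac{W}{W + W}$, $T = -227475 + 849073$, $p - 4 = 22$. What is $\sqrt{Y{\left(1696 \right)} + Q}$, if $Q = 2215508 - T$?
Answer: $\frac{\sqrt{6375746}}{2} \approx 1262.5$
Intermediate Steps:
$p = 26$ ($p = 4 + 22 = 26$)
$T = 621598$
$Y{\left(W \right)} = \frac{53}{2}$ ($Y{\left(W \right)} = 26 + \frac{W}{W + W} = 26 + \frac{W}{2 W} = 26 + \frac{1}{2 W} W = 26 + \frac{1}{2} = \frac{53}{2}$)
$Q = 1593910$ ($Q = 2215508 - 621598 = 1593910$)
$\sqrt{Y{\left(1696 \right)} + Q} = \sqrt{\frac{53}{2} + 1593910} = \sqrt{\frac{3187873}{2}} = \frac{\sqrt{6375746}}{2}$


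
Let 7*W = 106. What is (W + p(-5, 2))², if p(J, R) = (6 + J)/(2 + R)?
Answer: 185761/784 ≈ 236.94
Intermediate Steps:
W = 106/7 (W = (⅐)*106 = 106/7 ≈ 15.143)
p(J, R) = (6 + J)/(2 + R)
(W + p(-5, 2))² = (106/7 + (6 - 5)/(2 + 2))² = (106/7 + 1/4)² = (106/7 + (¼)*1)² = (106/7 + ¼)² = (431/28)² = 185761/784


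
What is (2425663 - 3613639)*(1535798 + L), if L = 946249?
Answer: -2948612266872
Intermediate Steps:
(2425663 - 3613639)*(1535798 + L) = (2425663 - 3613639)*(1535798 + 946249) = -1187976*2482047 = -2948612266872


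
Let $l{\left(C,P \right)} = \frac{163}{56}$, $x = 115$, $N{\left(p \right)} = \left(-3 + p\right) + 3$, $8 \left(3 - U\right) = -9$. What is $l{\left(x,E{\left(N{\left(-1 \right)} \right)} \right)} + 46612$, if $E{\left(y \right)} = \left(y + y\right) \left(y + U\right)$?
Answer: $\frac{2610435}{56} \approx 46615.0$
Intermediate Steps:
$U = \frac{33}{8}$ ($U = 3 - - \frac{9}{8} = 3 + \frac{9}{8} = \frac{33}{8} \approx 4.125$)
$N{\left(p \right)} = p$
$E{\left(y \right)} = 2 y \left(\frac{33}{8} + y\right)$ ($E{\left(y \right)} = \left(y + y\right) \left(y + \frac{33}{8}\right) = 2 y \left(\frac{33}{8} + y\right)$)
$l{\left(C,P \right)} = \frac{163}{56}$ ($l{\left(C,P \right)} = 163 \cdot \frac{1}{56} = \frac{163}{56}$)
$l{\left(x,E{\left(N{\left(-1 \right)} \right)} \right)} + 46612 = \frac{163}{56} + 46612 = \frac{2610435}{56}$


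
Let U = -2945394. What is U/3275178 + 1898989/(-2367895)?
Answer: -2198985120112/1292546268385 ≈ -1.7013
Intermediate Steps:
U/3275178 + 1898989/(-2367895) = -2945394/3275178 + 1898989/(-2367895) = -2945394*1/3275178 + 1898989*(-1/2367895) = -490899/545863 - 1898989/2367895 = -2198985120112/1292546268385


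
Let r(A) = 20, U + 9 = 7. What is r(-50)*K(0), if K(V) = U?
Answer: -40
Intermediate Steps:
U = -2 (U = -9 + 7 = -2)
K(V) = -2
r(-50)*K(0) = 20*(-2) = -40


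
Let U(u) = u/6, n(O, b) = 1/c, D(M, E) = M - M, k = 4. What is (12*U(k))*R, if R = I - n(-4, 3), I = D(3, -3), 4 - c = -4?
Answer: -1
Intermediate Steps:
c = 8 (c = 4 - 1*(-4) = 4 + 4 = 8)
D(M, E) = 0
n(O, b) = ⅛ (n(O, b) = 1/8 = ⅛)
U(u) = u/6 (U(u) = u*(⅙) = u/6)
I = 0
R = -⅛ (R = 0 - 1*⅛ = 0 - ⅛ = -⅛ ≈ -0.12500)
(12*U(k))*R = (12*((⅙)*4))*(-⅛) = (12*(⅔))*(-⅛) = 8*(-⅛) = -1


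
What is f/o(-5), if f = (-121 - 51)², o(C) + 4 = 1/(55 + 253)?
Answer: -9111872/1231 ≈ -7402.0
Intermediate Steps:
o(C) = -1231/308 (o(C) = -4 + 1/(55 + 253) = -4 + 1/308 = -1231/308)
f = 29584 (f = (-172)² = 29584)
f/o(-5) = 29584/(-1231/308) = 29584*(-308/1231) = -9111872/1231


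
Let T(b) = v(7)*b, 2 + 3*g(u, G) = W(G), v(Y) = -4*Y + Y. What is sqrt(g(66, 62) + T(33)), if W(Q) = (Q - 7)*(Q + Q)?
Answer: sqrt(14217)/3 ≈ 39.745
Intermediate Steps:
v(Y) = -3*Y
W(Q) = 2*Q*(-7 + Q) (W(Q) = (-7 + Q)*(2*Q) = 2*Q*(-7 + Q))
g(u, G) = -2/3 + 2*G*(-7 + G)/3 (g(u, G) = -2/3 + (2*G*(-7 + G))/3 = -2/3 + 2*G*(-7 + G)/3)
T(b) = -21*b (T(b) = (-3*7)*b = -21*b)
sqrt(g(66, 62) + T(33)) = sqrt((-2/3 + (2/3)*62*(-7 + 62)) - 21*33) = sqrt((-2/3 + (2/3)*62*55) - 693) = sqrt((-2/3 + 6820/3) - 693) = sqrt(6818/3 - 693) = sqrt(4739/3) = sqrt(14217)/3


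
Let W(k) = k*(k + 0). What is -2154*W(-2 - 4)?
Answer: -77544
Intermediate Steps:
W(k) = k² (W(k) = k*k = k²)
-2154*W(-2 - 4) = -2154*(-2 - 4)² = -2154*(-6)² = -2154*36 = -77544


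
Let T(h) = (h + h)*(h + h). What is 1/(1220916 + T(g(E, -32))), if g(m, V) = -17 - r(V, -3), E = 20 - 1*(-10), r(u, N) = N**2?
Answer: 1/1223620 ≈ 8.1725e-7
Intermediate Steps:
E = 30 (E = 20 + 10 = 30)
g(m, V) = -26 (g(m, V) = -17 - 1*(-3)**2 = -17 - 1*9 = -17 - 9 = -26)
T(h) = 4*h**2 (T(h) = (2*h)*(2*h) = 4*h**2)
1/(1220916 + T(g(E, -32))) = 1/(1220916 + 4*(-26)**2) = 1/(1220916 + 4*676) = 1/(1220916 + 2704) = 1/1223620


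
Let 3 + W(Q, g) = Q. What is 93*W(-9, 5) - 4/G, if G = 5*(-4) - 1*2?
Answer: -12274/11 ≈ -1115.8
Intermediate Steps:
W(Q, g) = -3 + Q
G = -22 (G = -20 - 2 = -22)
93*W(-9, 5) - 4/G = 93*(-3 - 9) - 4/(-22) = 93*(-12) - 1/22*(-4) = -1116 + 2/11 = -12274/11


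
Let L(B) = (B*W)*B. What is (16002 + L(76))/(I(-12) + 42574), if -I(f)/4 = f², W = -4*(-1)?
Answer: 19553/20999 ≈ 0.93114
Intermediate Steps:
W = 4
L(B) = 4*B² (L(B) = (B*4)*B = (4*B)*B = 4*B²)
I(f) = -4*f²
(16002 + L(76))/(I(-12) + 42574) = (16002 + 4*76²)/(-4*(-12)² + 42574) = (16002 + 4*5776)/(-4*144 + 42574) = (16002 + 23104)/(-576 + 42574) = 39106/41998 = 39106*(1/41998) = 19553/20999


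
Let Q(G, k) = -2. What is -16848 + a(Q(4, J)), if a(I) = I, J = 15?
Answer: -16850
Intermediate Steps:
-16848 + a(Q(4, J)) = -16848 - 2 = -16850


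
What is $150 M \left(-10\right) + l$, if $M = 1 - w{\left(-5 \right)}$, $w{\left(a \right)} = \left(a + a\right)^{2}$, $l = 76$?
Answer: $148576$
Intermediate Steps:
$w{\left(a \right)} = 4 a^{2}$ ($w{\left(a \right)} = \left(2 a\right)^{2} = 4 a^{2}$)
$M = -99$ ($M = 1 - 4 \left(-5\right)^{2} = 1 - 4 \cdot 25 = 1 - 100 = -99$)
$150 M \left(-10\right) + l = 150 \left(\left(-99\right) \left(-10\right)\right) + 76 = 150 \cdot 990 + 76 = 148500 + 76 = 148576$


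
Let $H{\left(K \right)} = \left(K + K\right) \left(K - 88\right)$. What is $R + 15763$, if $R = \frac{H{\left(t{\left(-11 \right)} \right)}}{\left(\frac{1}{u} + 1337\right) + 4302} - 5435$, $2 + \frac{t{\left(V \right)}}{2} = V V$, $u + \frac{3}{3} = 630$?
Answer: $\frac{9169406074}{886733} \approx 10341.0$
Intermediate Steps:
$u = 629$ ($u = -1 + 630 = 629$)
$t{\left(V \right)} = -4 + 2 V^{2}$ ($t{\left(V \right)} = -4 + 2 V V = -4 + 2 V^{2}$)
$H{\left(K \right)} = 2 K \left(-88 + K\right)$
$R = - \frac{4808166205}{886733}$ ($R = \frac{2 \left(-4 + 2 \left(-11\right)^{2}\right) \left(-88 - \left(4 - 2 \left(-11\right)^{2}\right)\right)}{\left(\frac{1}{629} + 1337\right) + 4302} - 5435 = \frac{2 \left(-4 + 2 \cdot 121\right) \left(-88 + \left(-4 + 2 \cdot 121\right)\right)}{\left(\frac{1}{629} + 1337\right) + 4302} - 5435 = \frac{2 \left(-4 + 242\right) \left(-88 + \left(-4 + 242\right)\right)}{\frac{840974}{629} + 4302} - 5435 = \frac{2 \cdot 238 \left(-88 + 238\right)}{\frac{3546932}{629}} - 5435 = 2 \cdot 238 \cdot 150 \cdot \frac{629}{3546932} - 5435 = 71400 \cdot \frac{629}{3546932} - 5435 = \frac{11227650}{886733} - 5435 = - \frac{4808166205}{886733} \approx -5422.3$)
$R + 15763 = - \frac{4808166205}{886733} + 15763 = \frac{9169406074}{886733}$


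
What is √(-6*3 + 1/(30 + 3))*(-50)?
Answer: -50*I*√19569/33 ≈ -211.95*I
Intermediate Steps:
√(-6*3 + 1/(30 + 3))*(-50) = √(-18 + 1/33)*(-50) = √(-593/33)*(-50) = (I*√19569/33)*(-50) = -50*I*√19569/33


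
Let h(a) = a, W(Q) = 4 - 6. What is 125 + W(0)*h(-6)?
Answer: 137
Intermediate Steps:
W(Q) = -2
125 + W(0)*h(-6) = 125 - 2*(-6) = 125 + 12 = 137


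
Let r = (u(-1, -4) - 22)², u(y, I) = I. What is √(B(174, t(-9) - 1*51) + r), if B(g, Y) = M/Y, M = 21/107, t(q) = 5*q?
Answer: √495328038/856 ≈ 26.000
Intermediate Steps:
M = 21/107 (M = 21*(1/107) = 21/107 ≈ 0.19626)
r = 676 (r = (-4 - 22)² = (-26)² = 676)
B(g, Y) = 21/(107*Y)
√(B(174, t(-9) - 1*51) + r) = √(21/(107*(5*(-9) - 1*51)) + 676) = √(21/(107*(-45 - 51)) + 676) = √((21/107)/(-96) + 676) = √((21/107)*(-1/96) + 676) = √(-7/3424 + 676) = √(2314617/3424) = √495328038/856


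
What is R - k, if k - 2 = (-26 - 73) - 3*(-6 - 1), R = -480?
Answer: -404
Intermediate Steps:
k = -76 (k = 2 + ((-26 - 73) - 3*(-6 - 1)) = 2 + (-99 - 3*(-7)) = 2 + (-99 + 21) = 2 - 78 = -76)
R - k = -480 - 1*(-76) = -480 + 76 = -404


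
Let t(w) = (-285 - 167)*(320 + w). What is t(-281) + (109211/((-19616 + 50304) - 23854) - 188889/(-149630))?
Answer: -4502064220601/255642855 ≈ -17611.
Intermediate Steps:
t(w) = -144640 - 452*w (t(w) = -452*(320 + w) = -144640 - 452*w)
t(-281) + (109211/((-19616 + 50304) - 23854) - 188889/(-149630)) = (-144640 - 452*(-281)) + (109211/((-19616 + 50304) - 23854) - 188889/(-149630)) = (-144640 + 127012) + (109211/(30688 - 23854) - 188889*(-1/149630)) = -17628 + (109211/6834 + 188889/149630) = -17628 + 4408027339/255642855 = -4502064220601/255642855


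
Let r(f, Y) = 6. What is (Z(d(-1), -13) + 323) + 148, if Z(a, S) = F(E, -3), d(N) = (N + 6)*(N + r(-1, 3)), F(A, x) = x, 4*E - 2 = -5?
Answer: 468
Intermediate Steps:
E = -3/4 (E = 1/2 + (1/4)*(-5) = 1/2 - 5/4 = -3/4 ≈ -0.75000)
d(N) = (6 + N)**2 (d(N) = (N + 6)*(N + 6) = (6 + N)*(6 + N) = (6 + N)**2)
Z(a, S) = -3
(Z(d(-1), -13) + 323) + 148 = (-3 + 323) + 148 = 320 + 148 = 468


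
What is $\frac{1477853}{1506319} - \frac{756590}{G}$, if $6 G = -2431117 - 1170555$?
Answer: $\frac{3040184280869}{1356316741342} \approx 2.2415$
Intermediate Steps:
$G = - \frac{1800836}{3}$ ($G = \frac{-2431117 - 1170555}{6} = \frac{1}{6} \left(-3601672\right) = - \frac{1800836}{3} \approx -6.0028 \cdot 10^{5}$)
$\frac{1477853}{1506319} - \frac{756590}{G} = \frac{1477853}{1506319} - \frac{756590}{- \frac{1800836}{3}} = 1477853 \cdot \frac{1}{1506319} - - \frac{1134885}{900418} = \frac{1477853}{1506319} + \frac{1134885}{900418} = \frac{3040184280869}{1356316741342}$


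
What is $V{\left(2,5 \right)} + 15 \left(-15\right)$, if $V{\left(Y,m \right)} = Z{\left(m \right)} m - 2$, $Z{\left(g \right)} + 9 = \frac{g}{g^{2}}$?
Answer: $-271$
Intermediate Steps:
$Z{\left(g \right)} = -9 + \frac{1}{g}$ ($Z{\left(g \right)} = -9 + \frac{g}{g^{2}} = -9 + \frac{1}{g}$)
$V{\left(Y,m \right)} = -2 + m \left(-9 + \frac{1}{m}\right)$ ($V{\left(Y,m \right)} = \left(-9 + \frac{1}{m}\right) m - 2 = m \left(-9 + \frac{1}{m}\right) - 2 = -2 + m \left(-9 + \frac{1}{m}\right)$)
$V{\left(2,5 \right)} + 15 \left(-15\right) = \left(-1 - 45\right) + 15 \left(-15\right) = \left(-1 - 45\right) - 225 = -46 - 225 = -271$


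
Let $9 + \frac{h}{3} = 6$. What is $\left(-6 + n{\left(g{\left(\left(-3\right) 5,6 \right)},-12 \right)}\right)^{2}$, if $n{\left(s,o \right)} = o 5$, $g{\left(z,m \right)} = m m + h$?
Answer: $4356$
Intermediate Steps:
$h = -9$ ($h = -27 + 3 \cdot 6 = -27 + 18 = -9$)
$g{\left(z,m \right)} = -9 + m^{2}$ ($g{\left(z,m \right)} = m m - 9 = m^{2} - 9 = -9 + m^{2}$)
$n{\left(s,o \right)} = 5 o$
$\left(-6 + n{\left(g{\left(\left(-3\right) 5,6 \right)},-12 \right)}\right)^{2} = \left(-6 + 5 \left(-12\right)\right)^{2} = \left(-6 - 60\right)^{2} = \left(-66\right)^{2} = 4356$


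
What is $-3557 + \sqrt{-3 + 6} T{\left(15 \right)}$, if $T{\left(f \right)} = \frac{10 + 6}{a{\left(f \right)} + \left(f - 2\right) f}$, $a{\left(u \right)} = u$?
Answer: $-3557 + \frac{8 \sqrt{3}}{105} \approx -3556.9$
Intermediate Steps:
$T{\left(f \right)} = \frac{16}{f + f \left(-2 + f\right)}$ ($T{\left(f \right)} = \frac{10 + 6}{f + \left(f - 2\right) f} = \frac{16}{f + \left(-2 + f\right) f} = \frac{16}{f + f \left(-2 + f\right)}$)
$-3557 + \sqrt{-3 + 6} T{\left(15 \right)} = -3557 + \sqrt{-3 + 6} \frac{16}{15 \left(-1 + 15\right)} = -3557 + \sqrt{3} \cdot 16 \cdot \frac{1}{15} \cdot \frac{1}{14} = -3557 + \sqrt{3} \cdot \frac{8}{105} = -3557 + \frac{8 \sqrt{3}}{105}$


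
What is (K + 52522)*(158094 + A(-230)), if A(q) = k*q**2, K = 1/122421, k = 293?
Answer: 100676417519126822/122421 ≈ 8.2238e+11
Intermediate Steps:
K = 1/122421 ≈ 8.1685e-6
A(q) = 293*q**2
(K + 52522)*(158094 + A(-230)) = (1/122421 + 52522)*(158094 + 293*(-230)**2) = 6429795763*(158094 + 293*52900)/122421 = 6429795763*(158094 + 15499700)/122421 = (6429795763/122421)*15657794 = 100676417519126822/122421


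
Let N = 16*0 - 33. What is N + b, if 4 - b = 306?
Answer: -335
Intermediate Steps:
b = -302 (b = 4 - 1*306 = 4 - 306 = -302)
N = -33 (N = 0 - 33 = -33)
N + b = -33 - 302 = -335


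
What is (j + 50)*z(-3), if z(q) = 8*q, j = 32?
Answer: -1968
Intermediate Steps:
(j + 50)*z(-3) = (32 + 50)*(8*(-3)) = 82*(-24) = -1968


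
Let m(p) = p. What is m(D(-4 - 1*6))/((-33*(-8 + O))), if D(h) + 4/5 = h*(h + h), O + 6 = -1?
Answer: 332/825 ≈ 0.40242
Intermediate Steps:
O = -7 (O = -6 - 1 = -7)
D(h) = -4/5 + 2*h**2 (D(h) = -4/5 + h*(h + h) = -4/5 + h*(2*h) = -4/5 + 2*h**2)
m(D(-4 - 1*6))/((-33*(-8 + O))) = (-4/5 + 2*(-4 - 1*6)**2)/((-33*(-8 - 7))) = (-4/5 + 2*(-4 - 6)**2)/((-33*(-15))) = (-4/5 + 2*(-10)**2)/495 = (-4/5 + 2*100)*(1/495) = (-4/5 + 200)*(1/495) = (996/5)*(1/495) = 332/825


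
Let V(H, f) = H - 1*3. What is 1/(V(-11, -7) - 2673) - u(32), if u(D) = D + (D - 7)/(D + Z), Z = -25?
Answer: -669070/18809 ≈ -35.572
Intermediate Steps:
V(H, f) = -3 + H (V(H, f) = H - 3 = -3 + H)
u(D) = D + (-7 + D)/(-25 + D) (u(D) = D + (D - 7)/(D - 25) = D + (-7 + D)/(-25 + D))
1/(V(-11, -7) - 2673) - u(32) = 1/((-3 - 11) - 2673) - (-7 + 32² - 24*32)/(-25 + 32) = 1/(-14 - 2673) - (-7 + 1024 - 768)/7 = 1/(-2687) - 249/7 = -1/2687 - 1*249/7 = -1/2687 - 249/7 = -669070/18809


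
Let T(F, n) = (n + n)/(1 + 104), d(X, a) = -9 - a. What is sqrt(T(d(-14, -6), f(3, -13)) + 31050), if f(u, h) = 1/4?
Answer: sqrt(1369305210)/210 ≈ 176.21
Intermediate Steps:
f(u, h) = 1/4
T(F, n) = 2*n/105 (T(F, n) = (2*n)/105 = (2*n)*(1/105) = 2*n/105)
sqrt(T(d(-14, -6), f(3, -13)) + 31050) = sqrt((2/105)*(1/4) + 31050) = sqrt(1/210 + 31050) = sqrt(6520501/210) = sqrt(1369305210)/210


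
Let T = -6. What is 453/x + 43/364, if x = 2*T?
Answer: -6849/182 ≈ -37.632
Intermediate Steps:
x = -12 (x = 2*(-6) = -12)
453/x + 43/364 = 453/(-12) + 43/364 = 453*(-1/12) + 43*(1/364) = -151/4 + 43/364 = -6849/182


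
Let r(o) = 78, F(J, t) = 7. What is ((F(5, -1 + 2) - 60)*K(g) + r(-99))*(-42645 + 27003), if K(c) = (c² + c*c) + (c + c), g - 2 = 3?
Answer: 48521484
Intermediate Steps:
g = 5 (g = 2 + 3 = 5)
K(c) = 2*c + 2*c² (K(c) = (c² + c²) + 2*c = 2*c² + 2*c = 2*c + 2*c²)
((F(5, -1 + 2) - 60)*K(g) + r(-99))*(-42645 + 27003) = ((7 - 60)*(2*5*(1 + 5)) + 78)*(-42645 + 27003) = (-106*5*6 + 78)*(-15642) = (-53*60 + 78)*(-15642) = (-3180 + 78)*(-15642) = -3102*(-15642) = 48521484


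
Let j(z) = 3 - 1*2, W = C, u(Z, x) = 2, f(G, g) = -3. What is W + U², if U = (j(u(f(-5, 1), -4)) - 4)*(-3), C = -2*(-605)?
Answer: 1291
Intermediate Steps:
C = 1210
W = 1210
j(z) = 1 (j(z) = 3 - 2 = 1)
U = 9 (U = (1 - 4)*(-3) = -3*(-3) = 9)
W + U² = 1210 + 9² = 1210 + 81 = 1291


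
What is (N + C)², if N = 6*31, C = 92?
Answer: 77284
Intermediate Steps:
N = 186
(N + C)² = (186 + 92)² = 278² = 77284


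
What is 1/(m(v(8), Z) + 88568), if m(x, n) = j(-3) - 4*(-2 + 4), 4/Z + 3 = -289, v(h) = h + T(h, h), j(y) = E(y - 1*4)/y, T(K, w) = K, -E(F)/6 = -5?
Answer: 1/88550 ≈ 1.1293e-5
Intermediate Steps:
E(F) = 30 (E(F) = -6*(-5) = 30)
j(y) = 30/y
v(h) = 2*h (v(h) = h + h = 2*h)
Z = -1/73 (Z = 4/(-3 - 289) = 4/(-292) = 4*(-1/292) = -1/73 ≈ -0.013699)
m(x, n) = -18 (m(x, n) = 30/(-3) - 4*(-2 + 4) = 30*(-1/3) - 4*2 = -10 - 1*8 = -10 - 8 = -18)
1/(m(v(8), Z) + 88568) = 1/(-18 + 88568) = 1/88550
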